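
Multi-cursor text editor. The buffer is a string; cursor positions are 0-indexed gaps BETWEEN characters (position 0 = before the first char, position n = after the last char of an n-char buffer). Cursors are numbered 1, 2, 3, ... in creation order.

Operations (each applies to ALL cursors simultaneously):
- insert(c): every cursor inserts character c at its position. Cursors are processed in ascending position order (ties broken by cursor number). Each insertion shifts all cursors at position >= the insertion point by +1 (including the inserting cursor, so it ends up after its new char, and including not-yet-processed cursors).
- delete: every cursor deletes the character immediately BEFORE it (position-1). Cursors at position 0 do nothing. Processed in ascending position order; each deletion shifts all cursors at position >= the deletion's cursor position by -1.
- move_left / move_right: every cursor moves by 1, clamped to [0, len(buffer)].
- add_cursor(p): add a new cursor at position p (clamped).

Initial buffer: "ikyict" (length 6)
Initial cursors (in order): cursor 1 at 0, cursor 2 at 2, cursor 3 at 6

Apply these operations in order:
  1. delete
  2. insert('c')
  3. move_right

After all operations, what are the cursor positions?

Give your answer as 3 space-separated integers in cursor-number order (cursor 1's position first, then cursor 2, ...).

Answer: 2 4 7

Derivation:
After op 1 (delete): buffer="iyic" (len 4), cursors c1@0 c2@1 c3@4, authorship ....
After op 2 (insert('c')): buffer="cicyicc" (len 7), cursors c1@1 c2@3 c3@7, authorship 1.2...3
After op 3 (move_right): buffer="cicyicc" (len 7), cursors c1@2 c2@4 c3@7, authorship 1.2...3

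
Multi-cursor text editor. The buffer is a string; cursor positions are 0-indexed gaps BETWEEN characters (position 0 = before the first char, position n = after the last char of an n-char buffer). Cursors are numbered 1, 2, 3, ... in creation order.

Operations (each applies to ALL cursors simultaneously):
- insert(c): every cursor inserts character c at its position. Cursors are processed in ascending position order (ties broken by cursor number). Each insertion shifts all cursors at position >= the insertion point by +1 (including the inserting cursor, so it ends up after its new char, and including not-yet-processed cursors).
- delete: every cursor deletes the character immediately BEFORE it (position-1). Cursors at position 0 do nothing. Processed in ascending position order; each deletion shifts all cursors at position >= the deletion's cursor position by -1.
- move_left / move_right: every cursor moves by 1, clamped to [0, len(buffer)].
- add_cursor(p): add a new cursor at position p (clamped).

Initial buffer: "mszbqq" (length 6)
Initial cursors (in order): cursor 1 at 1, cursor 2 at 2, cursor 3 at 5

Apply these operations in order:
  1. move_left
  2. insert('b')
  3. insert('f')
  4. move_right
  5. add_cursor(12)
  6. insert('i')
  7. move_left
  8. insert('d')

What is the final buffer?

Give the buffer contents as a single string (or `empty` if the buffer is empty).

Answer: bfmdibfsdizbbfqdiqdi

Derivation:
After op 1 (move_left): buffer="mszbqq" (len 6), cursors c1@0 c2@1 c3@4, authorship ......
After op 2 (insert('b')): buffer="bmbszbbqq" (len 9), cursors c1@1 c2@3 c3@7, authorship 1.2...3..
After op 3 (insert('f')): buffer="bfmbfszbbfqq" (len 12), cursors c1@2 c2@5 c3@10, authorship 11.22...33..
After op 4 (move_right): buffer="bfmbfszbbfqq" (len 12), cursors c1@3 c2@6 c3@11, authorship 11.22...33..
After op 5 (add_cursor(12)): buffer="bfmbfszbbfqq" (len 12), cursors c1@3 c2@6 c3@11 c4@12, authorship 11.22...33..
After op 6 (insert('i')): buffer="bfmibfsizbbfqiqi" (len 16), cursors c1@4 c2@8 c3@14 c4@16, authorship 11.122.2..33.3.4
After op 7 (move_left): buffer="bfmibfsizbbfqiqi" (len 16), cursors c1@3 c2@7 c3@13 c4@15, authorship 11.122.2..33.3.4
After op 8 (insert('d')): buffer="bfmdibfsdizbbfqdiqdi" (len 20), cursors c1@4 c2@9 c3@16 c4@19, authorship 11.1122.22..33.33.44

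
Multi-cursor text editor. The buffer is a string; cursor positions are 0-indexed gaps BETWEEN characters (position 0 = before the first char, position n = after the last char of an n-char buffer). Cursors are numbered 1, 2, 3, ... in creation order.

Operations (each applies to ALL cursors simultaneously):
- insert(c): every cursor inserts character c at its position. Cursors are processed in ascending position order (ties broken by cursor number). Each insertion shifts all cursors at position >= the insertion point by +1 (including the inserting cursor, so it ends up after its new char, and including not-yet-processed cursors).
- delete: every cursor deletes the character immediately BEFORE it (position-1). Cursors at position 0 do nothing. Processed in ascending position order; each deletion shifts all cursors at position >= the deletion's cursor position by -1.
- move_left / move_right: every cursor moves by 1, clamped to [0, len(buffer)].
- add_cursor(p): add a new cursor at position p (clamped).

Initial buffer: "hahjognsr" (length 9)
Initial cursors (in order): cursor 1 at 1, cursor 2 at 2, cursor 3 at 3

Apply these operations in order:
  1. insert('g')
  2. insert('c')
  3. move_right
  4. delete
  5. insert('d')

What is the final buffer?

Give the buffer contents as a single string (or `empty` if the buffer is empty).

After op 1 (insert('g')): buffer="hgaghgjognsr" (len 12), cursors c1@2 c2@4 c3@6, authorship .1.2.3......
After op 2 (insert('c')): buffer="hgcagchgcjognsr" (len 15), cursors c1@3 c2@6 c3@9, authorship .11.22.33......
After op 3 (move_right): buffer="hgcagchgcjognsr" (len 15), cursors c1@4 c2@7 c3@10, authorship .11.22.33......
After op 4 (delete): buffer="hgcgcgcognsr" (len 12), cursors c1@3 c2@5 c3@7, authorship .112233.....
After op 5 (insert('d')): buffer="hgcdgcdgcdognsr" (len 15), cursors c1@4 c2@7 c3@10, authorship .111222333.....

Answer: hgcdgcdgcdognsr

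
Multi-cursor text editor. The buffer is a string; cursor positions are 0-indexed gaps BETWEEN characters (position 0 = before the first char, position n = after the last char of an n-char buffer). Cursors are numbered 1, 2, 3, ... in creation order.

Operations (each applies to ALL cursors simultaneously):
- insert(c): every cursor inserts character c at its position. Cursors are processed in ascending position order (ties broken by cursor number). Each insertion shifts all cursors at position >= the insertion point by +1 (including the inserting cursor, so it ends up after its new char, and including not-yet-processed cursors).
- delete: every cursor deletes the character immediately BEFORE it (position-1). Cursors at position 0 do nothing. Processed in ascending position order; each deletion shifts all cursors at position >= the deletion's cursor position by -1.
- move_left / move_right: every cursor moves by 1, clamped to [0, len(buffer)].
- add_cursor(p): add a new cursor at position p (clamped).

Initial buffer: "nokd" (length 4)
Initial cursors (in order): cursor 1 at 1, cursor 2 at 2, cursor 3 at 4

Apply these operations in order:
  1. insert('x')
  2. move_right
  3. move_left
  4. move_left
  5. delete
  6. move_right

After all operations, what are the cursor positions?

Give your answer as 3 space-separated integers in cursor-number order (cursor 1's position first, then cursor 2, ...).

Answer: 1 2 3

Derivation:
After op 1 (insert('x')): buffer="nxoxkdx" (len 7), cursors c1@2 c2@4 c3@7, authorship .1.2..3
After op 2 (move_right): buffer="nxoxkdx" (len 7), cursors c1@3 c2@5 c3@7, authorship .1.2..3
After op 3 (move_left): buffer="nxoxkdx" (len 7), cursors c1@2 c2@4 c3@6, authorship .1.2..3
After op 4 (move_left): buffer="nxoxkdx" (len 7), cursors c1@1 c2@3 c3@5, authorship .1.2..3
After op 5 (delete): buffer="xxdx" (len 4), cursors c1@0 c2@1 c3@2, authorship 12.3
After op 6 (move_right): buffer="xxdx" (len 4), cursors c1@1 c2@2 c3@3, authorship 12.3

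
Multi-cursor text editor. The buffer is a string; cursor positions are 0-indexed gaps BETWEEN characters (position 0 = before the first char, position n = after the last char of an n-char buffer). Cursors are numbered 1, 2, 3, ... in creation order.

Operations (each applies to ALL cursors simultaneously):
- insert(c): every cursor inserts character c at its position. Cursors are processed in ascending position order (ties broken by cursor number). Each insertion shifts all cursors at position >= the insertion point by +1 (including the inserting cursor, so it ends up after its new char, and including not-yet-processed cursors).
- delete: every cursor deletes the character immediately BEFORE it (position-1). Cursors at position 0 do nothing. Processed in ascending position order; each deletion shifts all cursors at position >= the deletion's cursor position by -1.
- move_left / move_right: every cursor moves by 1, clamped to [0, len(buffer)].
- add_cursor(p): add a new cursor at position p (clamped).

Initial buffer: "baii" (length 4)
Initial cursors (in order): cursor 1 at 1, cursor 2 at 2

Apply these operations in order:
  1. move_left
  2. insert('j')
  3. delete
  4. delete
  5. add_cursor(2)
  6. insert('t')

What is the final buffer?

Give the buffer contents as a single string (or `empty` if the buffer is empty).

After op 1 (move_left): buffer="baii" (len 4), cursors c1@0 c2@1, authorship ....
After op 2 (insert('j')): buffer="jbjaii" (len 6), cursors c1@1 c2@3, authorship 1.2...
After op 3 (delete): buffer="baii" (len 4), cursors c1@0 c2@1, authorship ....
After op 4 (delete): buffer="aii" (len 3), cursors c1@0 c2@0, authorship ...
After op 5 (add_cursor(2)): buffer="aii" (len 3), cursors c1@0 c2@0 c3@2, authorship ...
After op 6 (insert('t')): buffer="ttaiti" (len 6), cursors c1@2 c2@2 c3@5, authorship 12..3.

Answer: ttaiti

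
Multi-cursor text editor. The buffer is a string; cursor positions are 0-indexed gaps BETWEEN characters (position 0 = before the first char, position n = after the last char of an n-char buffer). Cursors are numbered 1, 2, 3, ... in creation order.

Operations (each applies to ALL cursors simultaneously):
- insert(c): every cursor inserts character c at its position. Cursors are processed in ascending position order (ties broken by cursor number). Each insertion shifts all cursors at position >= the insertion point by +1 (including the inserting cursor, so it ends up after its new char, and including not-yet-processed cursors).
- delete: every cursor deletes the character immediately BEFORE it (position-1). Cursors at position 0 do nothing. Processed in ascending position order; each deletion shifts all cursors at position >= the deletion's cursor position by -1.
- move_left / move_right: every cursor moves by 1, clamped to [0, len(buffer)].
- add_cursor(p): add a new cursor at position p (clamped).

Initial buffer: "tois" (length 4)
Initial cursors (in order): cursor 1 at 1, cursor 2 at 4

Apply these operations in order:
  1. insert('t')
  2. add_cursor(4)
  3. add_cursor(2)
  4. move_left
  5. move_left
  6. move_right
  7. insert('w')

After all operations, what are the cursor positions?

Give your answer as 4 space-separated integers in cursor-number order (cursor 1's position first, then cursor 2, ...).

Answer: 3 9 6 3

Derivation:
After op 1 (insert('t')): buffer="ttoist" (len 6), cursors c1@2 c2@6, authorship .1...2
After op 2 (add_cursor(4)): buffer="ttoist" (len 6), cursors c1@2 c3@4 c2@6, authorship .1...2
After op 3 (add_cursor(2)): buffer="ttoist" (len 6), cursors c1@2 c4@2 c3@4 c2@6, authorship .1...2
After op 4 (move_left): buffer="ttoist" (len 6), cursors c1@1 c4@1 c3@3 c2@5, authorship .1...2
After op 5 (move_left): buffer="ttoist" (len 6), cursors c1@0 c4@0 c3@2 c2@4, authorship .1...2
After op 6 (move_right): buffer="ttoist" (len 6), cursors c1@1 c4@1 c3@3 c2@5, authorship .1...2
After op 7 (insert('w')): buffer="twwtowiswt" (len 10), cursors c1@3 c4@3 c3@6 c2@9, authorship .141.3..22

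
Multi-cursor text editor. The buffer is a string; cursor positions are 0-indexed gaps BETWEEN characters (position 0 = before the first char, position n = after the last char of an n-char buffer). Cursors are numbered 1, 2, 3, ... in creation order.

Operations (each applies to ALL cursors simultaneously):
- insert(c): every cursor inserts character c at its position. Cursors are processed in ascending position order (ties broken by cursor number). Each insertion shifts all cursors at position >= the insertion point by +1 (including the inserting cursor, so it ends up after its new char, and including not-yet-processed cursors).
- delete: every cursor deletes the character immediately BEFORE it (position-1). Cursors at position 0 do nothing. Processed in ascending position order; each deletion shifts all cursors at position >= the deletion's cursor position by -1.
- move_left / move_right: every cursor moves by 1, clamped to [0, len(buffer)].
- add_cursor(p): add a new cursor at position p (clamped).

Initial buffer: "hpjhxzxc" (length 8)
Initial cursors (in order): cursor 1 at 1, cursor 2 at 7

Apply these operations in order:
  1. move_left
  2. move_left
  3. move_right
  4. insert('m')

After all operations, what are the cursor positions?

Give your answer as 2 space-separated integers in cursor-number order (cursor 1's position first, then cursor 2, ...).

Answer: 2 8

Derivation:
After op 1 (move_left): buffer="hpjhxzxc" (len 8), cursors c1@0 c2@6, authorship ........
After op 2 (move_left): buffer="hpjhxzxc" (len 8), cursors c1@0 c2@5, authorship ........
After op 3 (move_right): buffer="hpjhxzxc" (len 8), cursors c1@1 c2@6, authorship ........
After op 4 (insert('m')): buffer="hmpjhxzmxc" (len 10), cursors c1@2 c2@8, authorship .1.....2..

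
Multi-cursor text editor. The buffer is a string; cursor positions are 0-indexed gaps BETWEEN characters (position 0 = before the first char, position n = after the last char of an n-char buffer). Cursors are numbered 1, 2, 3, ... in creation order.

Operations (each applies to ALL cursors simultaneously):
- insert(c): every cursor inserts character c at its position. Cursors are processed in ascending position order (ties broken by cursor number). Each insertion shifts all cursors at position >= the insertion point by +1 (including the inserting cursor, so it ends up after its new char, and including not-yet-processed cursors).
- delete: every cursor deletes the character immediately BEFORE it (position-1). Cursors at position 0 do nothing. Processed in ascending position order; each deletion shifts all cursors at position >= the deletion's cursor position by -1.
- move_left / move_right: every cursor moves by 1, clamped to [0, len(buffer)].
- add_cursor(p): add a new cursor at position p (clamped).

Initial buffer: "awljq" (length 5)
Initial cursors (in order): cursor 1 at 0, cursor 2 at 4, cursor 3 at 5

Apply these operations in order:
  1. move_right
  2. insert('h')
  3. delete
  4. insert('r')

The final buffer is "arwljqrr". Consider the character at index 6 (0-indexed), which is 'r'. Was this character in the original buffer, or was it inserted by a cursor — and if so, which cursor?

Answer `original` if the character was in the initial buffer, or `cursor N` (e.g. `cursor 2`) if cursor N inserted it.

Answer: cursor 2

Derivation:
After op 1 (move_right): buffer="awljq" (len 5), cursors c1@1 c2@5 c3@5, authorship .....
After op 2 (insert('h')): buffer="ahwljqhh" (len 8), cursors c1@2 c2@8 c3@8, authorship .1....23
After op 3 (delete): buffer="awljq" (len 5), cursors c1@1 c2@5 c3@5, authorship .....
After op 4 (insert('r')): buffer="arwljqrr" (len 8), cursors c1@2 c2@8 c3@8, authorship .1....23
Authorship (.=original, N=cursor N): . 1 . . . . 2 3
Index 6: author = 2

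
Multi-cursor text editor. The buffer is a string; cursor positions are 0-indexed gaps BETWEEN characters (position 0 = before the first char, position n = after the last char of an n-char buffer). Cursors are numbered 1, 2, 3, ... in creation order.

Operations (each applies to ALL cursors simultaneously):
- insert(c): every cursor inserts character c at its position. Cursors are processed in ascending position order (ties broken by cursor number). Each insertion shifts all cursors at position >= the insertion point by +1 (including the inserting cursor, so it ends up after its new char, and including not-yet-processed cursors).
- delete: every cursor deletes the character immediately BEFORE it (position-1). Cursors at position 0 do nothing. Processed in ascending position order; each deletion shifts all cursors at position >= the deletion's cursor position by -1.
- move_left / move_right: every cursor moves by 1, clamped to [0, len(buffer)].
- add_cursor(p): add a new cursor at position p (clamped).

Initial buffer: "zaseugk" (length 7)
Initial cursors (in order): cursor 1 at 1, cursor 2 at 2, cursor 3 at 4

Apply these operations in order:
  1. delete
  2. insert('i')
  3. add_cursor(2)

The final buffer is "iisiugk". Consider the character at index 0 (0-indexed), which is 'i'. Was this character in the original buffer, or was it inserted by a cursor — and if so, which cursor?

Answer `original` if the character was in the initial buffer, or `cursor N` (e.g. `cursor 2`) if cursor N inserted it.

After op 1 (delete): buffer="sugk" (len 4), cursors c1@0 c2@0 c3@1, authorship ....
After op 2 (insert('i')): buffer="iisiugk" (len 7), cursors c1@2 c2@2 c3@4, authorship 12.3...
After op 3 (add_cursor(2)): buffer="iisiugk" (len 7), cursors c1@2 c2@2 c4@2 c3@4, authorship 12.3...
Authorship (.=original, N=cursor N): 1 2 . 3 . . .
Index 0: author = 1

Answer: cursor 1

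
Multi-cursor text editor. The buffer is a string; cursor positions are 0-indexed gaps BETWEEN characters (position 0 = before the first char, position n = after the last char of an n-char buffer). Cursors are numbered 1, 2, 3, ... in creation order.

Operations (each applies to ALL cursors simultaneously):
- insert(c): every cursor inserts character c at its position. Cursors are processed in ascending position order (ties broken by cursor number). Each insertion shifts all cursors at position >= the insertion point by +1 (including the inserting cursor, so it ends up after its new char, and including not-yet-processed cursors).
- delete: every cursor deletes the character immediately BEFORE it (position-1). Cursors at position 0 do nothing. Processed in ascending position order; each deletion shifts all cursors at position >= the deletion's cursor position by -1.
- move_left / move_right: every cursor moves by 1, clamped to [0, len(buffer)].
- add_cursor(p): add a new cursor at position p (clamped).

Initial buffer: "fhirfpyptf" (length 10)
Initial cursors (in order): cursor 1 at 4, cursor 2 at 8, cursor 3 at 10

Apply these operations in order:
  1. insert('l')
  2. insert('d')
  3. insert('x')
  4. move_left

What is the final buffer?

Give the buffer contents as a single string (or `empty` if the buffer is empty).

Answer: fhirldxfpypldxtfldx

Derivation:
After op 1 (insert('l')): buffer="fhirlfpypltfl" (len 13), cursors c1@5 c2@10 c3@13, authorship ....1....2..3
After op 2 (insert('d')): buffer="fhirldfpypldtfld" (len 16), cursors c1@6 c2@12 c3@16, authorship ....11....22..33
After op 3 (insert('x')): buffer="fhirldxfpypldxtfldx" (len 19), cursors c1@7 c2@14 c3@19, authorship ....111....222..333
After op 4 (move_left): buffer="fhirldxfpypldxtfldx" (len 19), cursors c1@6 c2@13 c3@18, authorship ....111....222..333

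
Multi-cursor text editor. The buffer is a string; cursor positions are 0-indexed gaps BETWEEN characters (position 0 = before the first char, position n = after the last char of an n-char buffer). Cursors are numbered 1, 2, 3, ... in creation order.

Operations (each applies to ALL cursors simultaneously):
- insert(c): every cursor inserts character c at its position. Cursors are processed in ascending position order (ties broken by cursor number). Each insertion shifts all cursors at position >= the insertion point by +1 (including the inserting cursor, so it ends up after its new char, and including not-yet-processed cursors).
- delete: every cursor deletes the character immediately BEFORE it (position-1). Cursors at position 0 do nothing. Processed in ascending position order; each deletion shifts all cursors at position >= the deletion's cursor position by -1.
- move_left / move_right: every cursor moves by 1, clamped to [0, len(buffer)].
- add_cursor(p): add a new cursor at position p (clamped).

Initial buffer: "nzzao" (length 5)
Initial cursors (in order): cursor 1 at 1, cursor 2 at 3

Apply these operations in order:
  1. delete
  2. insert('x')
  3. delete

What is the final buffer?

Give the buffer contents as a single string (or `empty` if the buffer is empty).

Answer: zao

Derivation:
After op 1 (delete): buffer="zao" (len 3), cursors c1@0 c2@1, authorship ...
After op 2 (insert('x')): buffer="xzxao" (len 5), cursors c1@1 c2@3, authorship 1.2..
After op 3 (delete): buffer="zao" (len 3), cursors c1@0 c2@1, authorship ...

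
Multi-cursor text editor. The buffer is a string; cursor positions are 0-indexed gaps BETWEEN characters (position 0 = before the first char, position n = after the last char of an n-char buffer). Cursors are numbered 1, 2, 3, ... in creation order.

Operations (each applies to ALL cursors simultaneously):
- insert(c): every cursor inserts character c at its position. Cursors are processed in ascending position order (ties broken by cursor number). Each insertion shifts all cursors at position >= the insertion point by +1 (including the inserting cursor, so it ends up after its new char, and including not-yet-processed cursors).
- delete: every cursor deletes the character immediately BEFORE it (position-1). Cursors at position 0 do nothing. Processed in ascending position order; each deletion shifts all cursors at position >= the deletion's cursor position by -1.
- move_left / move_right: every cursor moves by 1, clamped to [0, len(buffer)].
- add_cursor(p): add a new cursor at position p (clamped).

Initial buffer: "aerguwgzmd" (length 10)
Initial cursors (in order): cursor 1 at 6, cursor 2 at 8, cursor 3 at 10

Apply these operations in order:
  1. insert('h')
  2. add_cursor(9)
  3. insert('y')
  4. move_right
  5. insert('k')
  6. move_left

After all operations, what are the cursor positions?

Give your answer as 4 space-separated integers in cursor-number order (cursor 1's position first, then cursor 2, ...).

After op 1 (insert('h')): buffer="aerguwhgzhmdh" (len 13), cursors c1@7 c2@10 c3@13, authorship ......1..2..3
After op 2 (add_cursor(9)): buffer="aerguwhgzhmdh" (len 13), cursors c1@7 c4@9 c2@10 c3@13, authorship ......1..2..3
After op 3 (insert('y')): buffer="aerguwhygzyhymdhy" (len 17), cursors c1@8 c4@11 c2@13 c3@17, authorship ......11..422..33
After op 4 (move_right): buffer="aerguwhygzyhymdhy" (len 17), cursors c1@9 c4@12 c2@14 c3@17, authorship ......11..422..33
After op 5 (insert('k')): buffer="aerguwhygkzyhkymkdhyk" (len 21), cursors c1@10 c4@14 c2@17 c3@21, authorship ......11.1.4242.2.333
After op 6 (move_left): buffer="aerguwhygkzyhkymkdhyk" (len 21), cursors c1@9 c4@13 c2@16 c3@20, authorship ......11.1.4242.2.333

Answer: 9 16 20 13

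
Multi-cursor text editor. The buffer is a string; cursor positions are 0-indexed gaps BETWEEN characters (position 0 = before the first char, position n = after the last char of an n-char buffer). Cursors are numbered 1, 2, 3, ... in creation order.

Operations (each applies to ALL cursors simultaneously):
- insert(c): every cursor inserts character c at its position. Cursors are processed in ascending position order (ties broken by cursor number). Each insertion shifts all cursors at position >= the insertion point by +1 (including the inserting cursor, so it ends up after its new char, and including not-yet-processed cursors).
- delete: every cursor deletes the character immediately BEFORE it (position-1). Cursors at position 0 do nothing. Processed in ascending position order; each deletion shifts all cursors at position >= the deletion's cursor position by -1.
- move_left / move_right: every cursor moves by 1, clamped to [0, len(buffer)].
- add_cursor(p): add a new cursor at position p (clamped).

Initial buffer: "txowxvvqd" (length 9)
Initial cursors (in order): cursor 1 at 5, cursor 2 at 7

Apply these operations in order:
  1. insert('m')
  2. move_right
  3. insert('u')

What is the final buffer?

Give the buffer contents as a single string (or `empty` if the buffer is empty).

After op 1 (insert('m')): buffer="txowxmvvmqd" (len 11), cursors c1@6 c2@9, authorship .....1..2..
After op 2 (move_right): buffer="txowxmvvmqd" (len 11), cursors c1@7 c2@10, authorship .....1..2..
After op 3 (insert('u')): buffer="txowxmvuvmqud" (len 13), cursors c1@8 c2@12, authorship .....1.1.2.2.

Answer: txowxmvuvmqud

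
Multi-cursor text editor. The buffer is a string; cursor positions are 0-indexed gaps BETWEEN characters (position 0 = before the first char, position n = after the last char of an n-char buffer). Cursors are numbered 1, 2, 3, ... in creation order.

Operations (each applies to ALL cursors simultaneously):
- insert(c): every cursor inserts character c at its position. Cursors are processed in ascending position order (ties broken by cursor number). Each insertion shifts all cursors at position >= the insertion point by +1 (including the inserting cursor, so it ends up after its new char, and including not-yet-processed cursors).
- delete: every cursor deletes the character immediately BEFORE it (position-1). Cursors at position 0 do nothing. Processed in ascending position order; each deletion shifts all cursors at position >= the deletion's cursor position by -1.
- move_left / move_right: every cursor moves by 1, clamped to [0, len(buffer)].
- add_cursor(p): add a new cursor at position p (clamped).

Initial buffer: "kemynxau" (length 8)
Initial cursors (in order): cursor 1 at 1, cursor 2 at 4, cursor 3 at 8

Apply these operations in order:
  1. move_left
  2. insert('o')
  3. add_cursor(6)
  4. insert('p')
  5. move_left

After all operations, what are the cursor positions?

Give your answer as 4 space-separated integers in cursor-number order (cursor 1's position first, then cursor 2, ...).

Answer: 1 6 13 8

Derivation:
After op 1 (move_left): buffer="kemynxau" (len 8), cursors c1@0 c2@3 c3@7, authorship ........
After op 2 (insert('o')): buffer="okemoynxaou" (len 11), cursors c1@1 c2@5 c3@10, authorship 1...2....3.
After op 3 (add_cursor(6)): buffer="okemoynxaou" (len 11), cursors c1@1 c2@5 c4@6 c3@10, authorship 1...2....3.
After op 4 (insert('p')): buffer="opkemopypnxaopu" (len 15), cursors c1@2 c2@7 c4@9 c3@14, authorship 11...22.4...33.
After op 5 (move_left): buffer="opkemopypnxaopu" (len 15), cursors c1@1 c2@6 c4@8 c3@13, authorship 11...22.4...33.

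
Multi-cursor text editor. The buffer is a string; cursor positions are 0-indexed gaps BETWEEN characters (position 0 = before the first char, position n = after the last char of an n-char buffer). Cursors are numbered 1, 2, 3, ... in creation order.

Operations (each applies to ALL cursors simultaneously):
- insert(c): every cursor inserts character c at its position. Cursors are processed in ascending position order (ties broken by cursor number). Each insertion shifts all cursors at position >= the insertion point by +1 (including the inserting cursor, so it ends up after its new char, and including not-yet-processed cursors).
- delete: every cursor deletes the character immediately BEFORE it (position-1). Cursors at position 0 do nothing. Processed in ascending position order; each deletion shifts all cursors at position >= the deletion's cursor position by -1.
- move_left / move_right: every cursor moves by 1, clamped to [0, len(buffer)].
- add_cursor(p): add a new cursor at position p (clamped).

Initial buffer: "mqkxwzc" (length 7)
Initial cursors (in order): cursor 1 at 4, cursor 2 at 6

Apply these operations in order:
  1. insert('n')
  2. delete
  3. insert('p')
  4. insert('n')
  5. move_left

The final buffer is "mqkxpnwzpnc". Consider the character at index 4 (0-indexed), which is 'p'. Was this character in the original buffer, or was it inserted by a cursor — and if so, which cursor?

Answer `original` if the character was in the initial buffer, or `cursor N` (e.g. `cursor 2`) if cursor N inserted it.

After op 1 (insert('n')): buffer="mqkxnwznc" (len 9), cursors c1@5 c2@8, authorship ....1..2.
After op 2 (delete): buffer="mqkxwzc" (len 7), cursors c1@4 c2@6, authorship .......
After op 3 (insert('p')): buffer="mqkxpwzpc" (len 9), cursors c1@5 c2@8, authorship ....1..2.
After op 4 (insert('n')): buffer="mqkxpnwzpnc" (len 11), cursors c1@6 c2@10, authorship ....11..22.
After op 5 (move_left): buffer="mqkxpnwzpnc" (len 11), cursors c1@5 c2@9, authorship ....11..22.
Authorship (.=original, N=cursor N): . . . . 1 1 . . 2 2 .
Index 4: author = 1

Answer: cursor 1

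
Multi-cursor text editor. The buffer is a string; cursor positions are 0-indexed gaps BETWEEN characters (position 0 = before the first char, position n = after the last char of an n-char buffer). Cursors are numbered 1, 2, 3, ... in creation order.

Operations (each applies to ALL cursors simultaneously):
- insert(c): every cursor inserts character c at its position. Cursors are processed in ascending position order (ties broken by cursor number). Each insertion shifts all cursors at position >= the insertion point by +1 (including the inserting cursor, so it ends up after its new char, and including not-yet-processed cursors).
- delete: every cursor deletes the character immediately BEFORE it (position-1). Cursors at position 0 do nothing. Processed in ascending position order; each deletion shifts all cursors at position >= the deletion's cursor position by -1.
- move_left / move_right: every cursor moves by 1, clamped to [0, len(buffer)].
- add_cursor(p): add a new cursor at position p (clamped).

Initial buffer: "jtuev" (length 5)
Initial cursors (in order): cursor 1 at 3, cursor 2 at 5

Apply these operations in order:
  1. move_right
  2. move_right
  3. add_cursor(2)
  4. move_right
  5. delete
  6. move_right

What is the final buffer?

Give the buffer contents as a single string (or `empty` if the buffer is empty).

Answer: jt

Derivation:
After op 1 (move_right): buffer="jtuev" (len 5), cursors c1@4 c2@5, authorship .....
After op 2 (move_right): buffer="jtuev" (len 5), cursors c1@5 c2@5, authorship .....
After op 3 (add_cursor(2)): buffer="jtuev" (len 5), cursors c3@2 c1@5 c2@5, authorship .....
After op 4 (move_right): buffer="jtuev" (len 5), cursors c3@3 c1@5 c2@5, authorship .....
After op 5 (delete): buffer="jt" (len 2), cursors c1@2 c2@2 c3@2, authorship ..
After op 6 (move_right): buffer="jt" (len 2), cursors c1@2 c2@2 c3@2, authorship ..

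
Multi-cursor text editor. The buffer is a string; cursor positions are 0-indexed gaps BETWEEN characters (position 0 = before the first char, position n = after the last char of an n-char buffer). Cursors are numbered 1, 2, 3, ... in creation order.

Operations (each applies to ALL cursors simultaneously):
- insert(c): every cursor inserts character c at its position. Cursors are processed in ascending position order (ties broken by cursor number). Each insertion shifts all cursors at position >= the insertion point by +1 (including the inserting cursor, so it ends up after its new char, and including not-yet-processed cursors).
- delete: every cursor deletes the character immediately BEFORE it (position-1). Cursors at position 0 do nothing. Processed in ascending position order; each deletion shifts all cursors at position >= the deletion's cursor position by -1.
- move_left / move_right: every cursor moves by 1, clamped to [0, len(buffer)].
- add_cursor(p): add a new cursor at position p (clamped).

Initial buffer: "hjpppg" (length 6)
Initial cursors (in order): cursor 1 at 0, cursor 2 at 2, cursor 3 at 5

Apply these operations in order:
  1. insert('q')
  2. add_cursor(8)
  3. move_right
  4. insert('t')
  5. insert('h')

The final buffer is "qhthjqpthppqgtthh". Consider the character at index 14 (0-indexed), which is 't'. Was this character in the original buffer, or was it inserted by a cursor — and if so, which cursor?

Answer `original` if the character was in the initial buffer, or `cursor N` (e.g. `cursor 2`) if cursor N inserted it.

Answer: cursor 4

Derivation:
After op 1 (insert('q')): buffer="qhjqpppqg" (len 9), cursors c1@1 c2@4 c3@8, authorship 1..2...3.
After op 2 (add_cursor(8)): buffer="qhjqpppqg" (len 9), cursors c1@1 c2@4 c3@8 c4@8, authorship 1..2...3.
After op 3 (move_right): buffer="qhjqpppqg" (len 9), cursors c1@2 c2@5 c3@9 c4@9, authorship 1..2...3.
After op 4 (insert('t')): buffer="qhtjqptppqgtt" (len 13), cursors c1@3 c2@7 c3@13 c4@13, authorship 1.1.2.2..3.34
After op 5 (insert('h')): buffer="qhthjqpthppqgtthh" (len 17), cursors c1@4 c2@9 c3@17 c4@17, authorship 1.11.2.22..3.3434
Authorship (.=original, N=cursor N): 1 . 1 1 . 2 . 2 2 . . 3 . 3 4 3 4
Index 14: author = 4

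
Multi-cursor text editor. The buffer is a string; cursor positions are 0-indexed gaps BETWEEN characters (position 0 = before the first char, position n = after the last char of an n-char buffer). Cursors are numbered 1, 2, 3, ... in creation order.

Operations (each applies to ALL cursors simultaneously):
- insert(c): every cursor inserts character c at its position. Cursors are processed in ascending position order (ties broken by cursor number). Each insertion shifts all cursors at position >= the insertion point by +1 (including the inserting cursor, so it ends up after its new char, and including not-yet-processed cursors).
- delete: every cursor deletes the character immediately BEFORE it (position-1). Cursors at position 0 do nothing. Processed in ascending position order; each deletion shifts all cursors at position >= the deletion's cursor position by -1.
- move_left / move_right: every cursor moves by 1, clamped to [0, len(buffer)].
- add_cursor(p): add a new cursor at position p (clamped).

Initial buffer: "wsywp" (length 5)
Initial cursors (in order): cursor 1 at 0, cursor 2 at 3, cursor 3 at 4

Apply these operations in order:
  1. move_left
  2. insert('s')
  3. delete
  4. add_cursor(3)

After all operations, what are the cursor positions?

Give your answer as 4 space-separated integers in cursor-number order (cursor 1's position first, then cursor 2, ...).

Answer: 0 2 3 3

Derivation:
After op 1 (move_left): buffer="wsywp" (len 5), cursors c1@0 c2@2 c3@3, authorship .....
After op 2 (insert('s')): buffer="swssyswp" (len 8), cursors c1@1 c2@4 c3@6, authorship 1..2.3..
After op 3 (delete): buffer="wsywp" (len 5), cursors c1@0 c2@2 c3@3, authorship .....
After op 4 (add_cursor(3)): buffer="wsywp" (len 5), cursors c1@0 c2@2 c3@3 c4@3, authorship .....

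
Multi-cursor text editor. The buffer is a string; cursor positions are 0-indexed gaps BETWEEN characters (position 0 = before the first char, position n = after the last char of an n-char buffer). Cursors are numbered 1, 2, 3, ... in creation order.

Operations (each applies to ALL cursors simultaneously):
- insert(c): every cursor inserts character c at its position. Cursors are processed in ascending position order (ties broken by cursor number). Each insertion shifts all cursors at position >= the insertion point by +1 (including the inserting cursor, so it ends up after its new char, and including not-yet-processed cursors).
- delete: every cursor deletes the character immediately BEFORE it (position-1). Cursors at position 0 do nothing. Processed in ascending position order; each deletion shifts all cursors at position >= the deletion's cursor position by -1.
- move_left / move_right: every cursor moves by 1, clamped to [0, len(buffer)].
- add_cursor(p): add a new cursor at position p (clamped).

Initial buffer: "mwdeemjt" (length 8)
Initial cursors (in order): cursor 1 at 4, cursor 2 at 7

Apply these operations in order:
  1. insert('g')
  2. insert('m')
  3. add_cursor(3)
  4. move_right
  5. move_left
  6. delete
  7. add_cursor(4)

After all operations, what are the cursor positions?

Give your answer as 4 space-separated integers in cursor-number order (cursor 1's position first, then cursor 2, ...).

Answer: 4 8 2 4

Derivation:
After op 1 (insert('g')): buffer="mwdegemjgt" (len 10), cursors c1@5 c2@9, authorship ....1...2.
After op 2 (insert('m')): buffer="mwdegmemjgmt" (len 12), cursors c1@6 c2@11, authorship ....11...22.
After op 3 (add_cursor(3)): buffer="mwdegmemjgmt" (len 12), cursors c3@3 c1@6 c2@11, authorship ....11...22.
After op 4 (move_right): buffer="mwdegmemjgmt" (len 12), cursors c3@4 c1@7 c2@12, authorship ....11...22.
After op 5 (move_left): buffer="mwdegmemjgmt" (len 12), cursors c3@3 c1@6 c2@11, authorship ....11...22.
After op 6 (delete): buffer="mwegemjgt" (len 9), cursors c3@2 c1@4 c2@8, authorship ...1...2.
After op 7 (add_cursor(4)): buffer="mwegemjgt" (len 9), cursors c3@2 c1@4 c4@4 c2@8, authorship ...1...2.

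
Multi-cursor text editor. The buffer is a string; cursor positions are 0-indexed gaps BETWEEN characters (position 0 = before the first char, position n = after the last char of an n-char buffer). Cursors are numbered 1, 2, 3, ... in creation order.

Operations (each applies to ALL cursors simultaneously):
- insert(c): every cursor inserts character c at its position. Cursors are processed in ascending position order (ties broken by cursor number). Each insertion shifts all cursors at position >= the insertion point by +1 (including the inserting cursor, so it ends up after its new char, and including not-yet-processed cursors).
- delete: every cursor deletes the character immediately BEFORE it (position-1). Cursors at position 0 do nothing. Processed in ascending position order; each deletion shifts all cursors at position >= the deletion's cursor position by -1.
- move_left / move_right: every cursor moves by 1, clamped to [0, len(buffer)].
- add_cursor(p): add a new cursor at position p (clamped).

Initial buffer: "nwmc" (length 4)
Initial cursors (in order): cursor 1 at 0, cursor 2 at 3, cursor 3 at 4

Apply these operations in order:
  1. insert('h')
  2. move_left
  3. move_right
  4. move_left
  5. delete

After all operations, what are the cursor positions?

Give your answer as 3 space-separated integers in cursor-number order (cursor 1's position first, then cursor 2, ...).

Answer: 0 3 4

Derivation:
After op 1 (insert('h')): buffer="hnwmhch" (len 7), cursors c1@1 c2@5 c3@7, authorship 1...2.3
After op 2 (move_left): buffer="hnwmhch" (len 7), cursors c1@0 c2@4 c3@6, authorship 1...2.3
After op 3 (move_right): buffer="hnwmhch" (len 7), cursors c1@1 c2@5 c3@7, authorship 1...2.3
After op 4 (move_left): buffer="hnwmhch" (len 7), cursors c1@0 c2@4 c3@6, authorship 1...2.3
After op 5 (delete): buffer="hnwhh" (len 5), cursors c1@0 c2@3 c3@4, authorship 1..23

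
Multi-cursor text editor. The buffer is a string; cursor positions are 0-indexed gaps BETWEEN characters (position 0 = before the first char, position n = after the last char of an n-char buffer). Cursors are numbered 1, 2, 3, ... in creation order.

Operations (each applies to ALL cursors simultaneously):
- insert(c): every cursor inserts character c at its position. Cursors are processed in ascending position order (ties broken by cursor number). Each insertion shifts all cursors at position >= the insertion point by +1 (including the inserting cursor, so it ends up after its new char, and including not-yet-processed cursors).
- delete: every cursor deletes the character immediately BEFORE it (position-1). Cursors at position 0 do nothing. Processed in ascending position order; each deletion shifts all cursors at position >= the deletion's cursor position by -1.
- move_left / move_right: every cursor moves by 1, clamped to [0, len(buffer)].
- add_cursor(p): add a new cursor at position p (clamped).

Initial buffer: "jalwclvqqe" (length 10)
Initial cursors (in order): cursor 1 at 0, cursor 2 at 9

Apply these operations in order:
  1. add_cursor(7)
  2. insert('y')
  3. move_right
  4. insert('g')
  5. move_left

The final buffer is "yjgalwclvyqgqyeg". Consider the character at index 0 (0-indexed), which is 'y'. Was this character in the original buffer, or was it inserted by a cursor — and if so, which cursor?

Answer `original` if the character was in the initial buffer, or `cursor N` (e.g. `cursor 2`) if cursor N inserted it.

After op 1 (add_cursor(7)): buffer="jalwclvqqe" (len 10), cursors c1@0 c3@7 c2@9, authorship ..........
After op 2 (insert('y')): buffer="yjalwclvyqqye" (len 13), cursors c1@1 c3@9 c2@12, authorship 1.......3..2.
After op 3 (move_right): buffer="yjalwclvyqqye" (len 13), cursors c1@2 c3@10 c2@13, authorship 1.......3..2.
After op 4 (insert('g')): buffer="yjgalwclvyqgqyeg" (len 16), cursors c1@3 c3@12 c2@16, authorship 1.1......3.3.2.2
After op 5 (move_left): buffer="yjgalwclvyqgqyeg" (len 16), cursors c1@2 c3@11 c2@15, authorship 1.1......3.3.2.2
Authorship (.=original, N=cursor N): 1 . 1 . . . . . . 3 . 3 . 2 . 2
Index 0: author = 1

Answer: cursor 1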